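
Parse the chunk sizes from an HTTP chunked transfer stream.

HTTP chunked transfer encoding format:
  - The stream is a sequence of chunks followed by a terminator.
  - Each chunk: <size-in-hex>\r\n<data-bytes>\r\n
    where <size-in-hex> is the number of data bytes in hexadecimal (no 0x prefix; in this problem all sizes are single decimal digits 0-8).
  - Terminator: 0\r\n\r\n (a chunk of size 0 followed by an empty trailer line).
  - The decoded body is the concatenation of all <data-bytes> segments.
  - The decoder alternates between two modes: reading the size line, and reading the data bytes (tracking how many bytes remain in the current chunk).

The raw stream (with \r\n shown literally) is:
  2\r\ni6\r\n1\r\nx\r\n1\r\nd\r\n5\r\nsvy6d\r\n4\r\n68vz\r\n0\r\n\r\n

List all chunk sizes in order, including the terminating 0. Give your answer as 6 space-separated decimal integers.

Answer: 2 1 1 5 4 0

Derivation:
Chunk 1: stream[0..1]='2' size=0x2=2, data at stream[3..5]='i6' -> body[0..2], body so far='i6'
Chunk 2: stream[7..8]='1' size=0x1=1, data at stream[10..11]='x' -> body[2..3], body so far='i6x'
Chunk 3: stream[13..14]='1' size=0x1=1, data at stream[16..17]='d' -> body[3..4], body so far='i6xd'
Chunk 4: stream[19..20]='5' size=0x5=5, data at stream[22..27]='svy6d' -> body[4..9], body so far='i6xdsvy6d'
Chunk 5: stream[29..30]='4' size=0x4=4, data at stream[32..36]='68vz' -> body[9..13], body so far='i6xdsvy6d68vz'
Chunk 6: stream[38..39]='0' size=0 (terminator). Final body='i6xdsvy6d68vz' (13 bytes)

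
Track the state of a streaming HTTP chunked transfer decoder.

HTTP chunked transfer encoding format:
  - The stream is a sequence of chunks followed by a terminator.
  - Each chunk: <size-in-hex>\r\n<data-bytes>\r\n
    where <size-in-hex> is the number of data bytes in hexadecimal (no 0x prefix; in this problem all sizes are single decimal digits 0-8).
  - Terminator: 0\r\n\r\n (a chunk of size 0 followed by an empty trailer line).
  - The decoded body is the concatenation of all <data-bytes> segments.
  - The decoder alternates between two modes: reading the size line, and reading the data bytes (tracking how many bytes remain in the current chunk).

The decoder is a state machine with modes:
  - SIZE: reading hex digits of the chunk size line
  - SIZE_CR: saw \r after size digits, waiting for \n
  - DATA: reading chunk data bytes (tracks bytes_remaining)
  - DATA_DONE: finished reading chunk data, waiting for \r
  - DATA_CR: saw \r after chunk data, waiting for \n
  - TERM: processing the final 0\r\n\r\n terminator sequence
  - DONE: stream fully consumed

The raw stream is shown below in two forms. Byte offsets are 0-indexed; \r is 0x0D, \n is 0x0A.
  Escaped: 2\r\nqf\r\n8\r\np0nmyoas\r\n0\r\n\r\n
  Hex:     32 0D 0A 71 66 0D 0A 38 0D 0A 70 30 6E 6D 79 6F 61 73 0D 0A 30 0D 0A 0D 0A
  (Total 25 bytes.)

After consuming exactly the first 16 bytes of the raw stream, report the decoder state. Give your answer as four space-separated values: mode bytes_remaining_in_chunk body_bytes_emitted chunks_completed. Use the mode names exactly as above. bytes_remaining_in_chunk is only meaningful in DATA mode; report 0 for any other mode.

Answer: DATA 2 8 1

Derivation:
Byte 0 = '2': mode=SIZE remaining=0 emitted=0 chunks_done=0
Byte 1 = 0x0D: mode=SIZE_CR remaining=0 emitted=0 chunks_done=0
Byte 2 = 0x0A: mode=DATA remaining=2 emitted=0 chunks_done=0
Byte 3 = 'q': mode=DATA remaining=1 emitted=1 chunks_done=0
Byte 4 = 'f': mode=DATA_DONE remaining=0 emitted=2 chunks_done=0
Byte 5 = 0x0D: mode=DATA_CR remaining=0 emitted=2 chunks_done=0
Byte 6 = 0x0A: mode=SIZE remaining=0 emitted=2 chunks_done=1
Byte 7 = '8': mode=SIZE remaining=0 emitted=2 chunks_done=1
Byte 8 = 0x0D: mode=SIZE_CR remaining=0 emitted=2 chunks_done=1
Byte 9 = 0x0A: mode=DATA remaining=8 emitted=2 chunks_done=1
Byte 10 = 'p': mode=DATA remaining=7 emitted=3 chunks_done=1
Byte 11 = '0': mode=DATA remaining=6 emitted=4 chunks_done=1
Byte 12 = 'n': mode=DATA remaining=5 emitted=5 chunks_done=1
Byte 13 = 'm': mode=DATA remaining=4 emitted=6 chunks_done=1
Byte 14 = 'y': mode=DATA remaining=3 emitted=7 chunks_done=1
Byte 15 = 'o': mode=DATA remaining=2 emitted=8 chunks_done=1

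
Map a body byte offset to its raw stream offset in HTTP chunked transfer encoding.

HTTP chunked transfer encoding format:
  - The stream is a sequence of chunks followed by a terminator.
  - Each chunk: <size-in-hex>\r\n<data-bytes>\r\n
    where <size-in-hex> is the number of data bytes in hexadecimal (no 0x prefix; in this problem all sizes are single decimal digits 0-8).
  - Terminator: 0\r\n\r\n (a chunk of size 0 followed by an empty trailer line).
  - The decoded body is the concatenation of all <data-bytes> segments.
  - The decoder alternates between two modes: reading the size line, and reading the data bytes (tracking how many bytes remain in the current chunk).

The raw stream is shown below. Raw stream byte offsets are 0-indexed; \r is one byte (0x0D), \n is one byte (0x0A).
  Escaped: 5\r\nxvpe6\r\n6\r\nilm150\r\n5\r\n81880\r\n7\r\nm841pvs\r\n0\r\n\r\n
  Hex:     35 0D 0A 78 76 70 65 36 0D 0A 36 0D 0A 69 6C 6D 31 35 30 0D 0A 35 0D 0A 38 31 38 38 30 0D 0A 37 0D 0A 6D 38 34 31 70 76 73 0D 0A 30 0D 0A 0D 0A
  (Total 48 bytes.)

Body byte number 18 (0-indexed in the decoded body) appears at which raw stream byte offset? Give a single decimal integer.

Answer: 36

Derivation:
Chunk 1: stream[0..1]='5' size=0x5=5, data at stream[3..8]='xvpe6' -> body[0..5], body so far='xvpe6'
Chunk 2: stream[10..11]='6' size=0x6=6, data at stream[13..19]='ilm150' -> body[5..11], body so far='xvpe6ilm150'
Chunk 3: stream[21..22]='5' size=0x5=5, data at stream[24..29]='81880' -> body[11..16], body so far='xvpe6ilm15081880'
Chunk 4: stream[31..32]='7' size=0x7=7, data at stream[34..41]='m841pvs' -> body[16..23], body so far='xvpe6ilm15081880m841pvs'
Chunk 5: stream[43..44]='0' size=0 (terminator). Final body='xvpe6ilm15081880m841pvs' (23 bytes)
Body byte 18 at stream offset 36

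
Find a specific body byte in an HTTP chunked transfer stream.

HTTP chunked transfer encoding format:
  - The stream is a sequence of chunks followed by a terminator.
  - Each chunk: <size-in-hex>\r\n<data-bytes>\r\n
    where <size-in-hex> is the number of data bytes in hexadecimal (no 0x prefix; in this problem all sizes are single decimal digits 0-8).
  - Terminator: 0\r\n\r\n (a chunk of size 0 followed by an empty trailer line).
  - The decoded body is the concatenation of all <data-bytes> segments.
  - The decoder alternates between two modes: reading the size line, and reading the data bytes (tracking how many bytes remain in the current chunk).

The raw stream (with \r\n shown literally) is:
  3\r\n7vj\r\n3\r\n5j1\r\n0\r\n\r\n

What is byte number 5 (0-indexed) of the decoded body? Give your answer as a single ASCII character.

Chunk 1: stream[0..1]='3' size=0x3=3, data at stream[3..6]='7vj' -> body[0..3], body so far='7vj'
Chunk 2: stream[8..9]='3' size=0x3=3, data at stream[11..14]='5j1' -> body[3..6], body so far='7vj5j1'
Chunk 3: stream[16..17]='0' size=0 (terminator). Final body='7vj5j1' (6 bytes)
Body byte 5 = '1'

Answer: 1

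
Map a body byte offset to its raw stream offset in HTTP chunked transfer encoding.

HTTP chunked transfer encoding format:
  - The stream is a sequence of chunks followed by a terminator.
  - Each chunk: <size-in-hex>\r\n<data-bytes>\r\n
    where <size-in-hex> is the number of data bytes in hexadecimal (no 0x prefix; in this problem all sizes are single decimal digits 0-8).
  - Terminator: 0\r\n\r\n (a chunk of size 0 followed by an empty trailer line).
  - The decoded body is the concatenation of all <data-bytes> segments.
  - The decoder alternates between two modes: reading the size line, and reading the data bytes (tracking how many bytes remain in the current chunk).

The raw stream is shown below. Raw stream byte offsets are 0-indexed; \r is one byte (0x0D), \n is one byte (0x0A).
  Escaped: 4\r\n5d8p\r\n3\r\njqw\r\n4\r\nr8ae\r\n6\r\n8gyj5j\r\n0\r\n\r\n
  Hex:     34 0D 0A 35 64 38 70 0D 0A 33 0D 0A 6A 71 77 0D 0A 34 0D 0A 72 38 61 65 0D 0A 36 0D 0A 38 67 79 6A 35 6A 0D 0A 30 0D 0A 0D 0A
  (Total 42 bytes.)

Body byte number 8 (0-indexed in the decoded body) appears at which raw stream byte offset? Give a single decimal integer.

Answer: 21

Derivation:
Chunk 1: stream[0..1]='4' size=0x4=4, data at stream[3..7]='5d8p' -> body[0..4], body so far='5d8p'
Chunk 2: stream[9..10]='3' size=0x3=3, data at stream[12..15]='jqw' -> body[4..7], body so far='5d8pjqw'
Chunk 3: stream[17..18]='4' size=0x4=4, data at stream[20..24]='r8ae' -> body[7..11], body so far='5d8pjqwr8ae'
Chunk 4: stream[26..27]='6' size=0x6=6, data at stream[29..35]='8gyj5j' -> body[11..17], body so far='5d8pjqwr8ae8gyj5j'
Chunk 5: stream[37..38]='0' size=0 (terminator). Final body='5d8pjqwr8ae8gyj5j' (17 bytes)
Body byte 8 at stream offset 21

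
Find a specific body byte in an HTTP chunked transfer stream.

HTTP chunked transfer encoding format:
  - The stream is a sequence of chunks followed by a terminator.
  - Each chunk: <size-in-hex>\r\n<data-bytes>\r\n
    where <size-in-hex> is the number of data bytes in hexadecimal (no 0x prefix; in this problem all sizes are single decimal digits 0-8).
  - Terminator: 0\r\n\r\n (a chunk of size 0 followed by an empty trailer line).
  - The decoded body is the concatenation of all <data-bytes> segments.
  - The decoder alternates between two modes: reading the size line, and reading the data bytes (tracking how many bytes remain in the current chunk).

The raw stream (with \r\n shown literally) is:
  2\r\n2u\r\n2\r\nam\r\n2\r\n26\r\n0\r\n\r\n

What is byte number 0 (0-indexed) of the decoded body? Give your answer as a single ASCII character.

Answer: 2

Derivation:
Chunk 1: stream[0..1]='2' size=0x2=2, data at stream[3..5]='2u' -> body[0..2], body so far='2u'
Chunk 2: stream[7..8]='2' size=0x2=2, data at stream[10..12]='am' -> body[2..4], body so far='2uam'
Chunk 3: stream[14..15]='2' size=0x2=2, data at stream[17..19]='26' -> body[4..6], body so far='2uam26'
Chunk 4: stream[21..22]='0' size=0 (terminator). Final body='2uam26' (6 bytes)
Body byte 0 = '2'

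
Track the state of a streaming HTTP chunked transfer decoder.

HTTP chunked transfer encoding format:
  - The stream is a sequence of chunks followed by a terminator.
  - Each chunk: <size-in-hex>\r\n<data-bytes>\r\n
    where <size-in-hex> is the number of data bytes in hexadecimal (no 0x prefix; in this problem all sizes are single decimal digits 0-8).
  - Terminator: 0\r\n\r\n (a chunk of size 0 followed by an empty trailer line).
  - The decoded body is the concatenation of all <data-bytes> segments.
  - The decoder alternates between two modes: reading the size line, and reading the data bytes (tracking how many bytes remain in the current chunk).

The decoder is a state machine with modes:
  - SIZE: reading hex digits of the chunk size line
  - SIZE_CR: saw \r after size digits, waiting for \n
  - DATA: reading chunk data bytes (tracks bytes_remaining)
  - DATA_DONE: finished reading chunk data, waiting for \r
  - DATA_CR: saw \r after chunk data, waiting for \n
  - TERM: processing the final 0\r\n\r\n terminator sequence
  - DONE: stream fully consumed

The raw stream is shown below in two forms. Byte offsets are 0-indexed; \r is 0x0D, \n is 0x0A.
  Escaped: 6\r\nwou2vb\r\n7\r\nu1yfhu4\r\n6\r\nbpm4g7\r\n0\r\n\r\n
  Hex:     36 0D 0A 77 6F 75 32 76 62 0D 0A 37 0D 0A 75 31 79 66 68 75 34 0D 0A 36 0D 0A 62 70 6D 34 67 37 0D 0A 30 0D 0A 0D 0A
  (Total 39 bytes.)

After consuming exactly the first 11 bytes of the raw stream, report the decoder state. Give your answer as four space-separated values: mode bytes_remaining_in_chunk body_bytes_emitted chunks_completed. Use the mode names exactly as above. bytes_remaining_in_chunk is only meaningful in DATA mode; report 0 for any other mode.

Answer: SIZE 0 6 1

Derivation:
Byte 0 = '6': mode=SIZE remaining=0 emitted=0 chunks_done=0
Byte 1 = 0x0D: mode=SIZE_CR remaining=0 emitted=0 chunks_done=0
Byte 2 = 0x0A: mode=DATA remaining=6 emitted=0 chunks_done=0
Byte 3 = 'w': mode=DATA remaining=5 emitted=1 chunks_done=0
Byte 4 = 'o': mode=DATA remaining=4 emitted=2 chunks_done=0
Byte 5 = 'u': mode=DATA remaining=3 emitted=3 chunks_done=0
Byte 6 = '2': mode=DATA remaining=2 emitted=4 chunks_done=0
Byte 7 = 'v': mode=DATA remaining=1 emitted=5 chunks_done=0
Byte 8 = 'b': mode=DATA_DONE remaining=0 emitted=6 chunks_done=0
Byte 9 = 0x0D: mode=DATA_CR remaining=0 emitted=6 chunks_done=0
Byte 10 = 0x0A: mode=SIZE remaining=0 emitted=6 chunks_done=1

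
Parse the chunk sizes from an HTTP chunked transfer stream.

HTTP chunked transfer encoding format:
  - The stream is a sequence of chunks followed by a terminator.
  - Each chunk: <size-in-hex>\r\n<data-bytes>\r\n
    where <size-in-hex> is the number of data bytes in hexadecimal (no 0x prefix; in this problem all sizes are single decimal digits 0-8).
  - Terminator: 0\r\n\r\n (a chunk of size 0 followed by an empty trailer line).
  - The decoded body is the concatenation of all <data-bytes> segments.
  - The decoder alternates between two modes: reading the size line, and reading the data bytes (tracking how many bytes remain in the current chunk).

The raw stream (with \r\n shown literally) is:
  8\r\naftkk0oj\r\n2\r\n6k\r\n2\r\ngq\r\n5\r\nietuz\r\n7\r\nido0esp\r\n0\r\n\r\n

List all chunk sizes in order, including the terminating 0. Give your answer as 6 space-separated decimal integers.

Chunk 1: stream[0..1]='8' size=0x8=8, data at stream[3..11]='aftkk0oj' -> body[0..8], body so far='aftkk0oj'
Chunk 2: stream[13..14]='2' size=0x2=2, data at stream[16..18]='6k' -> body[8..10], body so far='aftkk0oj6k'
Chunk 3: stream[20..21]='2' size=0x2=2, data at stream[23..25]='gq' -> body[10..12], body so far='aftkk0oj6kgq'
Chunk 4: stream[27..28]='5' size=0x5=5, data at stream[30..35]='ietuz' -> body[12..17], body so far='aftkk0oj6kgqietuz'
Chunk 5: stream[37..38]='7' size=0x7=7, data at stream[40..47]='ido0esp' -> body[17..24], body so far='aftkk0oj6kgqietuzido0esp'
Chunk 6: stream[49..50]='0' size=0 (terminator). Final body='aftkk0oj6kgqietuzido0esp' (24 bytes)

Answer: 8 2 2 5 7 0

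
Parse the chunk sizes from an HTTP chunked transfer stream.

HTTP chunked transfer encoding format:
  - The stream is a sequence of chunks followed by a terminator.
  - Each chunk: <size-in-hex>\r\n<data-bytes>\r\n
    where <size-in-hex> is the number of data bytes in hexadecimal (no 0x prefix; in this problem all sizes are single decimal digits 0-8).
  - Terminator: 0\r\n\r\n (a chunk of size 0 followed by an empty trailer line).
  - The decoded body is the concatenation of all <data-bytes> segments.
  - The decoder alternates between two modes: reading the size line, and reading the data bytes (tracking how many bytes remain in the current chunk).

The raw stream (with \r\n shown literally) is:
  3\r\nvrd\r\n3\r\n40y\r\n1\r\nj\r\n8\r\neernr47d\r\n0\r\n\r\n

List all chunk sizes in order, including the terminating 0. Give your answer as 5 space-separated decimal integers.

Chunk 1: stream[0..1]='3' size=0x3=3, data at stream[3..6]='vrd' -> body[0..3], body so far='vrd'
Chunk 2: stream[8..9]='3' size=0x3=3, data at stream[11..14]='40y' -> body[3..6], body so far='vrd40y'
Chunk 3: stream[16..17]='1' size=0x1=1, data at stream[19..20]='j' -> body[6..7], body so far='vrd40yj'
Chunk 4: stream[22..23]='8' size=0x8=8, data at stream[25..33]='eernr47d' -> body[7..15], body so far='vrd40yjeernr47d'
Chunk 5: stream[35..36]='0' size=0 (terminator). Final body='vrd40yjeernr47d' (15 bytes)

Answer: 3 3 1 8 0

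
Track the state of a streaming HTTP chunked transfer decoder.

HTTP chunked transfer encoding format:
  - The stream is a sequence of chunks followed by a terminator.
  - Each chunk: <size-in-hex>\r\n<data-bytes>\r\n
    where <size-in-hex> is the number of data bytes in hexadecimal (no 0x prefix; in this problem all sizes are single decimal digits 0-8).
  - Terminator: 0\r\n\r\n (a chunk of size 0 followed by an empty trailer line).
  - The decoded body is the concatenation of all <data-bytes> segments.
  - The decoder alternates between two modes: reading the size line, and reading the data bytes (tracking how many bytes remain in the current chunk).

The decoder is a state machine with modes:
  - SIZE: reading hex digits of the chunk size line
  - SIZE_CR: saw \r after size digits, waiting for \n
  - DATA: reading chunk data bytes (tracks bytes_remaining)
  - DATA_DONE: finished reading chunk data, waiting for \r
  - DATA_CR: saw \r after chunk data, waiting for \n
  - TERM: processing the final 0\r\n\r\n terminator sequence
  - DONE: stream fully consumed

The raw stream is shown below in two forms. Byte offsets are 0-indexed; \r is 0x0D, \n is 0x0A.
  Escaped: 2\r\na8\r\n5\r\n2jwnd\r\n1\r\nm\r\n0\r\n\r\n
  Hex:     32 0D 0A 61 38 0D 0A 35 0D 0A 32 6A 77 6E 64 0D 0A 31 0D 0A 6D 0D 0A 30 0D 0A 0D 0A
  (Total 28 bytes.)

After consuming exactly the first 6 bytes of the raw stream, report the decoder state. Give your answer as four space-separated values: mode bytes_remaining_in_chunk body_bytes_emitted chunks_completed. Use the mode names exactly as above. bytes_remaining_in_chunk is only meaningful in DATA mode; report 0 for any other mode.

Answer: DATA_CR 0 2 0

Derivation:
Byte 0 = '2': mode=SIZE remaining=0 emitted=0 chunks_done=0
Byte 1 = 0x0D: mode=SIZE_CR remaining=0 emitted=0 chunks_done=0
Byte 2 = 0x0A: mode=DATA remaining=2 emitted=0 chunks_done=0
Byte 3 = 'a': mode=DATA remaining=1 emitted=1 chunks_done=0
Byte 4 = '8': mode=DATA_DONE remaining=0 emitted=2 chunks_done=0
Byte 5 = 0x0D: mode=DATA_CR remaining=0 emitted=2 chunks_done=0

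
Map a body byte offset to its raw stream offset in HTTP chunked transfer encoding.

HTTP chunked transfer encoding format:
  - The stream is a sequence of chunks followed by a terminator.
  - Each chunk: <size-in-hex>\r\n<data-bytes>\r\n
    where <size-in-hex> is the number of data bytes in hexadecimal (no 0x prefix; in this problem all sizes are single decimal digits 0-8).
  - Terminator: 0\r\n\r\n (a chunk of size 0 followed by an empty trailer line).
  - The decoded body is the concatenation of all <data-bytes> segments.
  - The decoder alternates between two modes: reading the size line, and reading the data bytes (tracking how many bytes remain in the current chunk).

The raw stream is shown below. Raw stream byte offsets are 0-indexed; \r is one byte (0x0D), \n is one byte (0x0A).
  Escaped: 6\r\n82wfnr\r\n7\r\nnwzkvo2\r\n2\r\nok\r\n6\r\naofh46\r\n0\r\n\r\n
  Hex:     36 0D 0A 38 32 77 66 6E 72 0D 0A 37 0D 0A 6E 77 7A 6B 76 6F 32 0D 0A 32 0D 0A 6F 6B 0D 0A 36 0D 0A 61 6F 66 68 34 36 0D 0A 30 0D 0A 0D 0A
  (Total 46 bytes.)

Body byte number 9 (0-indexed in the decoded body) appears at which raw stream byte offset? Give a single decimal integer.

Answer: 17

Derivation:
Chunk 1: stream[0..1]='6' size=0x6=6, data at stream[3..9]='82wfnr' -> body[0..6], body so far='82wfnr'
Chunk 2: stream[11..12]='7' size=0x7=7, data at stream[14..21]='nwzkvo2' -> body[6..13], body so far='82wfnrnwzkvo2'
Chunk 3: stream[23..24]='2' size=0x2=2, data at stream[26..28]='ok' -> body[13..15], body so far='82wfnrnwzkvo2ok'
Chunk 4: stream[30..31]='6' size=0x6=6, data at stream[33..39]='aofh46' -> body[15..21], body so far='82wfnrnwzkvo2okaofh46'
Chunk 5: stream[41..42]='0' size=0 (terminator). Final body='82wfnrnwzkvo2okaofh46' (21 bytes)
Body byte 9 at stream offset 17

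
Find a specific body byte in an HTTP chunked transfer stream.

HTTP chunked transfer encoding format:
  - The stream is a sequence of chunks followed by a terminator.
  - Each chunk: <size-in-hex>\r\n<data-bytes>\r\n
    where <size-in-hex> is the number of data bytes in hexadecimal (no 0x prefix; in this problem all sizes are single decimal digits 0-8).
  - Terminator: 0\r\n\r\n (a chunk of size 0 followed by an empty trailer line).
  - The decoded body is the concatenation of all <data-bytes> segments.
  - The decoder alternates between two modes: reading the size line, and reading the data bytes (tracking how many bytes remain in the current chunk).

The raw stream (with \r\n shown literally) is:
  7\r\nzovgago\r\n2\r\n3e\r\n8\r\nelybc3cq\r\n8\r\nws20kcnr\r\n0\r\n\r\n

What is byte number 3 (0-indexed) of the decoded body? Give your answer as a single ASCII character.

Chunk 1: stream[0..1]='7' size=0x7=7, data at stream[3..10]='zovgago' -> body[0..7], body so far='zovgago'
Chunk 2: stream[12..13]='2' size=0x2=2, data at stream[15..17]='3e' -> body[7..9], body so far='zovgago3e'
Chunk 3: stream[19..20]='8' size=0x8=8, data at stream[22..30]='elybc3cq' -> body[9..17], body so far='zovgago3eelybc3cq'
Chunk 4: stream[32..33]='8' size=0x8=8, data at stream[35..43]='ws20kcnr' -> body[17..25], body so far='zovgago3eelybc3cqws20kcnr'
Chunk 5: stream[45..46]='0' size=0 (terminator). Final body='zovgago3eelybc3cqws20kcnr' (25 bytes)
Body byte 3 = 'g'

Answer: g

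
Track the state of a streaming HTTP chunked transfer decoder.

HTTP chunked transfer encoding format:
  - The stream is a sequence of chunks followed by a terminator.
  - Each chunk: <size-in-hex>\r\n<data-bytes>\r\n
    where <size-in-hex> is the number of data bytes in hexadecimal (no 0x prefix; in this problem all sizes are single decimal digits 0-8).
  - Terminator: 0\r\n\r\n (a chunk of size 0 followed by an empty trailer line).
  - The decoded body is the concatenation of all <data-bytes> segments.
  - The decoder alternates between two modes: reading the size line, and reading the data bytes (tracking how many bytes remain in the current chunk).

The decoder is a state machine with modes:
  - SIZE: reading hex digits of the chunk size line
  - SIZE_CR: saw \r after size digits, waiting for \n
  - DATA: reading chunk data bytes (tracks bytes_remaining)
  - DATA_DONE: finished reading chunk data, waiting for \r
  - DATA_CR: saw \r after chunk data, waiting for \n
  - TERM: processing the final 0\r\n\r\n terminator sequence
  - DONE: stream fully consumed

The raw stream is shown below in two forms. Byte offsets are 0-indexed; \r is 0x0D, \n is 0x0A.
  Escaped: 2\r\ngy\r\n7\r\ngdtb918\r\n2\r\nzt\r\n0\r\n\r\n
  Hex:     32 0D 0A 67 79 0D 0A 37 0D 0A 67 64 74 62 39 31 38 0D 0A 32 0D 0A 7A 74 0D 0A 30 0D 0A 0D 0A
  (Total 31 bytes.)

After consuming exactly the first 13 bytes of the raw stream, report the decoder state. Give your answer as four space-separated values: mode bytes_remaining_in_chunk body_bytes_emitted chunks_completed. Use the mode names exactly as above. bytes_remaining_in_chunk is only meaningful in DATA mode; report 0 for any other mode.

Answer: DATA 4 5 1

Derivation:
Byte 0 = '2': mode=SIZE remaining=0 emitted=0 chunks_done=0
Byte 1 = 0x0D: mode=SIZE_CR remaining=0 emitted=0 chunks_done=0
Byte 2 = 0x0A: mode=DATA remaining=2 emitted=0 chunks_done=0
Byte 3 = 'g': mode=DATA remaining=1 emitted=1 chunks_done=0
Byte 4 = 'y': mode=DATA_DONE remaining=0 emitted=2 chunks_done=0
Byte 5 = 0x0D: mode=DATA_CR remaining=0 emitted=2 chunks_done=0
Byte 6 = 0x0A: mode=SIZE remaining=0 emitted=2 chunks_done=1
Byte 7 = '7': mode=SIZE remaining=0 emitted=2 chunks_done=1
Byte 8 = 0x0D: mode=SIZE_CR remaining=0 emitted=2 chunks_done=1
Byte 9 = 0x0A: mode=DATA remaining=7 emitted=2 chunks_done=1
Byte 10 = 'g': mode=DATA remaining=6 emitted=3 chunks_done=1
Byte 11 = 'd': mode=DATA remaining=5 emitted=4 chunks_done=1
Byte 12 = 't': mode=DATA remaining=4 emitted=5 chunks_done=1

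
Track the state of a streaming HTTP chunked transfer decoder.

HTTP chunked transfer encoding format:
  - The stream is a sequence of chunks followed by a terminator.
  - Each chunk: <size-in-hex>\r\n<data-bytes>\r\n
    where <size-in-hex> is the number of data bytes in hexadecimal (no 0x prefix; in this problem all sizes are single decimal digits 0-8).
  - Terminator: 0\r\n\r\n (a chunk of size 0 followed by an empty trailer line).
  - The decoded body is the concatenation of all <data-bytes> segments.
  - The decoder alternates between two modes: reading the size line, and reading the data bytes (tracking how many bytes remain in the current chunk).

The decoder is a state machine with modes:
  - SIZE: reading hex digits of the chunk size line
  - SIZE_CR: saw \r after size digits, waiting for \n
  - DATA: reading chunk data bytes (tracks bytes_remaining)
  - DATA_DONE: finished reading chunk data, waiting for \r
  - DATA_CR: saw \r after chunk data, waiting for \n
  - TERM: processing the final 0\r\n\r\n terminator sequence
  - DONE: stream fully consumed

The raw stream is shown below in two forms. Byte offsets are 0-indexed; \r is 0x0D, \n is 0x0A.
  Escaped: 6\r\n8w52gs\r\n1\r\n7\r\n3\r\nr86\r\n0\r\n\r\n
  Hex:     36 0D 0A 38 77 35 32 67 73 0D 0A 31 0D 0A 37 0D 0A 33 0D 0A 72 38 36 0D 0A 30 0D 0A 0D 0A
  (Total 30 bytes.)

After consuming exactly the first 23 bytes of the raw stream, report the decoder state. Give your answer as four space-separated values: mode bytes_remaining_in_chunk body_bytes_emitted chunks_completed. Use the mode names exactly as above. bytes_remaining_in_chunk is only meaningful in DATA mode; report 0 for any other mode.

Byte 0 = '6': mode=SIZE remaining=0 emitted=0 chunks_done=0
Byte 1 = 0x0D: mode=SIZE_CR remaining=0 emitted=0 chunks_done=0
Byte 2 = 0x0A: mode=DATA remaining=6 emitted=0 chunks_done=0
Byte 3 = '8': mode=DATA remaining=5 emitted=1 chunks_done=0
Byte 4 = 'w': mode=DATA remaining=4 emitted=2 chunks_done=0
Byte 5 = '5': mode=DATA remaining=3 emitted=3 chunks_done=0
Byte 6 = '2': mode=DATA remaining=2 emitted=4 chunks_done=0
Byte 7 = 'g': mode=DATA remaining=1 emitted=5 chunks_done=0
Byte 8 = 's': mode=DATA_DONE remaining=0 emitted=6 chunks_done=0
Byte 9 = 0x0D: mode=DATA_CR remaining=0 emitted=6 chunks_done=0
Byte 10 = 0x0A: mode=SIZE remaining=0 emitted=6 chunks_done=1
Byte 11 = '1': mode=SIZE remaining=0 emitted=6 chunks_done=1
Byte 12 = 0x0D: mode=SIZE_CR remaining=0 emitted=6 chunks_done=1
Byte 13 = 0x0A: mode=DATA remaining=1 emitted=6 chunks_done=1
Byte 14 = '7': mode=DATA_DONE remaining=0 emitted=7 chunks_done=1
Byte 15 = 0x0D: mode=DATA_CR remaining=0 emitted=7 chunks_done=1
Byte 16 = 0x0A: mode=SIZE remaining=0 emitted=7 chunks_done=2
Byte 17 = '3': mode=SIZE remaining=0 emitted=7 chunks_done=2
Byte 18 = 0x0D: mode=SIZE_CR remaining=0 emitted=7 chunks_done=2
Byte 19 = 0x0A: mode=DATA remaining=3 emitted=7 chunks_done=2
Byte 20 = 'r': mode=DATA remaining=2 emitted=8 chunks_done=2
Byte 21 = '8': mode=DATA remaining=1 emitted=9 chunks_done=2
Byte 22 = '6': mode=DATA_DONE remaining=0 emitted=10 chunks_done=2

Answer: DATA_DONE 0 10 2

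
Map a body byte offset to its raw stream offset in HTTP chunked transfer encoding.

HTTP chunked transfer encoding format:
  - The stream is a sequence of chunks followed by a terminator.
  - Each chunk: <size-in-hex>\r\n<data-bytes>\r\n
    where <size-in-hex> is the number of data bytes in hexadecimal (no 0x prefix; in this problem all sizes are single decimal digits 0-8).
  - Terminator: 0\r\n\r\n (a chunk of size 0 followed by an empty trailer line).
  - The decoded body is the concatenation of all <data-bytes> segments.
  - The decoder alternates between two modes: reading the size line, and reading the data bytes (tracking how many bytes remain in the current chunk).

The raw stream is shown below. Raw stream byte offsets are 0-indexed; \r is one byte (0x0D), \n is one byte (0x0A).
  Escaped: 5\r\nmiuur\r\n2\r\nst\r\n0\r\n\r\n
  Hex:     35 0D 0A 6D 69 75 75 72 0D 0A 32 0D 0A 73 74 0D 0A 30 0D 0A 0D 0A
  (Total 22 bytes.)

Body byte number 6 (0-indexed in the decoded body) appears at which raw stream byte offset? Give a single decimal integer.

Answer: 14

Derivation:
Chunk 1: stream[0..1]='5' size=0x5=5, data at stream[3..8]='miuur' -> body[0..5], body so far='miuur'
Chunk 2: stream[10..11]='2' size=0x2=2, data at stream[13..15]='st' -> body[5..7], body so far='miuurst'
Chunk 3: stream[17..18]='0' size=0 (terminator). Final body='miuurst' (7 bytes)
Body byte 6 at stream offset 14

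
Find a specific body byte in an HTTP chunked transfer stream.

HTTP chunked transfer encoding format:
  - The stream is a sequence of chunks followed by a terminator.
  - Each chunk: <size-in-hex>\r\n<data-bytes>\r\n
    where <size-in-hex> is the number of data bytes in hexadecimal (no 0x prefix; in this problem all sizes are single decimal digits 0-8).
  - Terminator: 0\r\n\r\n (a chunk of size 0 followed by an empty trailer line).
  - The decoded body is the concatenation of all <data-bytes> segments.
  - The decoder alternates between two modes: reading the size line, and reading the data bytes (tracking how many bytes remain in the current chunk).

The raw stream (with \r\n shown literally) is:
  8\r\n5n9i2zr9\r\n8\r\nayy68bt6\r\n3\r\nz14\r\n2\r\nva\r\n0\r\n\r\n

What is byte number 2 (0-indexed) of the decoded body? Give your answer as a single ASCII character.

Chunk 1: stream[0..1]='8' size=0x8=8, data at stream[3..11]='5n9i2zr9' -> body[0..8], body so far='5n9i2zr9'
Chunk 2: stream[13..14]='8' size=0x8=8, data at stream[16..24]='ayy68bt6' -> body[8..16], body so far='5n9i2zr9ayy68bt6'
Chunk 3: stream[26..27]='3' size=0x3=3, data at stream[29..32]='z14' -> body[16..19], body so far='5n9i2zr9ayy68bt6z14'
Chunk 4: stream[34..35]='2' size=0x2=2, data at stream[37..39]='va' -> body[19..21], body so far='5n9i2zr9ayy68bt6z14va'
Chunk 5: stream[41..42]='0' size=0 (terminator). Final body='5n9i2zr9ayy68bt6z14va' (21 bytes)
Body byte 2 = '9'

Answer: 9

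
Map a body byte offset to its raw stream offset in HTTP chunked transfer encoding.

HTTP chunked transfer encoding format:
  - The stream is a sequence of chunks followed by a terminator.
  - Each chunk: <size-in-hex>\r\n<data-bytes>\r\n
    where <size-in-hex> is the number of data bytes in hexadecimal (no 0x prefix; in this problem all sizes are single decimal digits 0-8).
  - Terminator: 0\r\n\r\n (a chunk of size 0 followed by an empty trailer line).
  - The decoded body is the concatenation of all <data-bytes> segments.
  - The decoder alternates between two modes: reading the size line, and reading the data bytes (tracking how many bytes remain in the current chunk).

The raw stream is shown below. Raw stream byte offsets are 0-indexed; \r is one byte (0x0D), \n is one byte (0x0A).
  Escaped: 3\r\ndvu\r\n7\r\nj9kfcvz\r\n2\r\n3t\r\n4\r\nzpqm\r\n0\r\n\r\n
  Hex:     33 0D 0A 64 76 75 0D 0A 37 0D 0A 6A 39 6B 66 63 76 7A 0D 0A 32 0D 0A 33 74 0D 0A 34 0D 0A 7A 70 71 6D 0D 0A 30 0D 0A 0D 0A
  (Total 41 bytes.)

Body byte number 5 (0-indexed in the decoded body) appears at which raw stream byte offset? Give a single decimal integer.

Chunk 1: stream[0..1]='3' size=0x3=3, data at stream[3..6]='dvu' -> body[0..3], body so far='dvu'
Chunk 2: stream[8..9]='7' size=0x7=7, data at stream[11..18]='j9kfcvz' -> body[3..10], body so far='dvuj9kfcvz'
Chunk 3: stream[20..21]='2' size=0x2=2, data at stream[23..25]='3t' -> body[10..12], body so far='dvuj9kfcvz3t'
Chunk 4: stream[27..28]='4' size=0x4=4, data at stream[30..34]='zpqm' -> body[12..16], body so far='dvuj9kfcvz3tzpqm'
Chunk 5: stream[36..37]='0' size=0 (terminator). Final body='dvuj9kfcvz3tzpqm' (16 bytes)
Body byte 5 at stream offset 13

Answer: 13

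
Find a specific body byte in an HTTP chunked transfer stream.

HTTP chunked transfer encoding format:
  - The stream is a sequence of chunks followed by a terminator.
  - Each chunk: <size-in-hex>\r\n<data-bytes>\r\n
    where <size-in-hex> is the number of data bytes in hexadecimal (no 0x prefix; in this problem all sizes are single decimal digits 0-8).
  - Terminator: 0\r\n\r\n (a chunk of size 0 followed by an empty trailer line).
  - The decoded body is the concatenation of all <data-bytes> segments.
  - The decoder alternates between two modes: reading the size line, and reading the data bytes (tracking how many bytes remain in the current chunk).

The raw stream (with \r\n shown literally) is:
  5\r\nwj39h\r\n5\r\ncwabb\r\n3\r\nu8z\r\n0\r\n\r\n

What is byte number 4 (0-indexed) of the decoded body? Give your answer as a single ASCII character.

Chunk 1: stream[0..1]='5' size=0x5=5, data at stream[3..8]='wj39h' -> body[0..5], body so far='wj39h'
Chunk 2: stream[10..11]='5' size=0x5=5, data at stream[13..18]='cwabb' -> body[5..10], body so far='wj39hcwabb'
Chunk 3: stream[20..21]='3' size=0x3=3, data at stream[23..26]='u8z' -> body[10..13], body so far='wj39hcwabbu8z'
Chunk 4: stream[28..29]='0' size=0 (terminator). Final body='wj39hcwabbu8z' (13 bytes)
Body byte 4 = 'h'

Answer: h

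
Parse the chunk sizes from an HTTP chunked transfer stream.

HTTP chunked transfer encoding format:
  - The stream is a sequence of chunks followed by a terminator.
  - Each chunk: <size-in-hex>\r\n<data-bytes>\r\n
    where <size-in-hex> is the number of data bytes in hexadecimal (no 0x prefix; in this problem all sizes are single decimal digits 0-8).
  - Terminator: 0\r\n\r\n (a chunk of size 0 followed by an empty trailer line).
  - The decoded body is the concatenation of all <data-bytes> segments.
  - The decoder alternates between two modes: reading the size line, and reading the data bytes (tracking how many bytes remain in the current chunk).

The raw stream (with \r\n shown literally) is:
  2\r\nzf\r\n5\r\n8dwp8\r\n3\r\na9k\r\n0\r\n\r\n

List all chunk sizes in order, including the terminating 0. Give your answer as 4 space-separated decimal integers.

Answer: 2 5 3 0

Derivation:
Chunk 1: stream[0..1]='2' size=0x2=2, data at stream[3..5]='zf' -> body[0..2], body so far='zf'
Chunk 2: stream[7..8]='5' size=0x5=5, data at stream[10..15]='8dwp8' -> body[2..7], body so far='zf8dwp8'
Chunk 3: stream[17..18]='3' size=0x3=3, data at stream[20..23]='a9k' -> body[7..10], body so far='zf8dwp8a9k'
Chunk 4: stream[25..26]='0' size=0 (terminator). Final body='zf8dwp8a9k' (10 bytes)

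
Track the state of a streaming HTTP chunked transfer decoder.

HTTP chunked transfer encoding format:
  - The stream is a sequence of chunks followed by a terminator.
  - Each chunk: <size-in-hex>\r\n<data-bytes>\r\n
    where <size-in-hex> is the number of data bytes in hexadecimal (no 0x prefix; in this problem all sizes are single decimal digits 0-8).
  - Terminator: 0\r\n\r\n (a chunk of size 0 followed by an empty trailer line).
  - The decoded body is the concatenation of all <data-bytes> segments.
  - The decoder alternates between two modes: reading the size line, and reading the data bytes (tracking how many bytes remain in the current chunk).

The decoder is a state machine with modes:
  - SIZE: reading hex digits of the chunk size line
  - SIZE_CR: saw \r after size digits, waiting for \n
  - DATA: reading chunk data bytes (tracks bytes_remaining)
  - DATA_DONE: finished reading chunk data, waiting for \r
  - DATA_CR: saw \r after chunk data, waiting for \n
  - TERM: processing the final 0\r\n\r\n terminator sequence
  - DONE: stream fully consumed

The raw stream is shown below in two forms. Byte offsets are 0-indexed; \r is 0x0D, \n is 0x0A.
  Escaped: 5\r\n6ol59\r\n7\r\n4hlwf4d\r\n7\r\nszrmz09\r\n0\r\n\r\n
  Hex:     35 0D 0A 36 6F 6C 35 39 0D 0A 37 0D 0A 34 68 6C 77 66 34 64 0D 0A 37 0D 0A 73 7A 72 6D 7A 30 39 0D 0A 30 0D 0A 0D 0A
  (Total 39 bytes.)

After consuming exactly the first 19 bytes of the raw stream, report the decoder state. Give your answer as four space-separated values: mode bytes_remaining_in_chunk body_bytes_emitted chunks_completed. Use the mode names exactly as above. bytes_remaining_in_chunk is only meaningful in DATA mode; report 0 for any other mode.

Byte 0 = '5': mode=SIZE remaining=0 emitted=0 chunks_done=0
Byte 1 = 0x0D: mode=SIZE_CR remaining=0 emitted=0 chunks_done=0
Byte 2 = 0x0A: mode=DATA remaining=5 emitted=0 chunks_done=0
Byte 3 = '6': mode=DATA remaining=4 emitted=1 chunks_done=0
Byte 4 = 'o': mode=DATA remaining=3 emitted=2 chunks_done=0
Byte 5 = 'l': mode=DATA remaining=2 emitted=3 chunks_done=0
Byte 6 = '5': mode=DATA remaining=1 emitted=4 chunks_done=0
Byte 7 = '9': mode=DATA_DONE remaining=0 emitted=5 chunks_done=0
Byte 8 = 0x0D: mode=DATA_CR remaining=0 emitted=5 chunks_done=0
Byte 9 = 0x0A: mode=SIZE remaining=0 emitted=5 chunks_done=1
Byte 10 = '7': mode=SIZE remaining=0 emitted=5 chunks_done=1
Byte 11 = 0x0D: mode=SIZE_CR remaining=0 emitted=5 chunks_done=1
Byte 12 = 0x0A: mode=DATA remaining=7 emitted=5 chunks_done=1
Byte 13 = '4': mode=DATA remaining=6 emitted=6 chunks_done=1
Byte 14 = 'h': mode=DATA remaining=5 emitted=7 chunks_done=1
Byte 15 = 'l': mode=DATA remaining=4 emitted=8 chunks_done=1
Byte 16 = 'w': mode=DATA remaining=3 emitted=9 chunks_done=1
Byte 17 = 'f': mode=DATA remaining=2 emitted=10 chunks_done=1
Byte 18 = '4': mode=DATA remaining=1 emitted=11 chunks_done=1

Answer: DATA 1 11 1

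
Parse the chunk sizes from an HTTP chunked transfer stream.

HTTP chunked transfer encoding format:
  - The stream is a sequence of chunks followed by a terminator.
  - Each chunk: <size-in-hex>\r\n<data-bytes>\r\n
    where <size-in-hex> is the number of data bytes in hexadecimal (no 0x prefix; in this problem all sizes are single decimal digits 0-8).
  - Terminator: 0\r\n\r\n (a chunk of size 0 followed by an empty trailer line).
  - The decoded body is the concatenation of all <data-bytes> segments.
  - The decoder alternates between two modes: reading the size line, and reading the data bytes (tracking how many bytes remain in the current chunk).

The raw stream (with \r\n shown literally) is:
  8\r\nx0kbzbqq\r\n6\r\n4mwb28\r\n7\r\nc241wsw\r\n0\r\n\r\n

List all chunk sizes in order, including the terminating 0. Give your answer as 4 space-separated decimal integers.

Answer: 8 6 7 0

Derivation:
Chunk 1: stream[0..1]='8' size=0x8=8, data at stream[3..11]='x0kbzbqq' -> body[0..8], body so far='x0kbzbqq'
Chunk 2: stream[13..14]='6' size=0x6=6, data at stream[16..22]='4mwb28' -> body[8..14], body so far='x0kbzbqq4mwb28'
Chunk 3: stream[24..25]='7' size=0x7=7, data at stream[27..34]='c241wsw' -> body[14..21], body so far='x0kbzbqq4mwb28c241wsw'
Chunk 4: stream[36..37]='0' size=0 (terminator). Final body='x0kbzbqq4mwb28c241wsw' (21 bytes)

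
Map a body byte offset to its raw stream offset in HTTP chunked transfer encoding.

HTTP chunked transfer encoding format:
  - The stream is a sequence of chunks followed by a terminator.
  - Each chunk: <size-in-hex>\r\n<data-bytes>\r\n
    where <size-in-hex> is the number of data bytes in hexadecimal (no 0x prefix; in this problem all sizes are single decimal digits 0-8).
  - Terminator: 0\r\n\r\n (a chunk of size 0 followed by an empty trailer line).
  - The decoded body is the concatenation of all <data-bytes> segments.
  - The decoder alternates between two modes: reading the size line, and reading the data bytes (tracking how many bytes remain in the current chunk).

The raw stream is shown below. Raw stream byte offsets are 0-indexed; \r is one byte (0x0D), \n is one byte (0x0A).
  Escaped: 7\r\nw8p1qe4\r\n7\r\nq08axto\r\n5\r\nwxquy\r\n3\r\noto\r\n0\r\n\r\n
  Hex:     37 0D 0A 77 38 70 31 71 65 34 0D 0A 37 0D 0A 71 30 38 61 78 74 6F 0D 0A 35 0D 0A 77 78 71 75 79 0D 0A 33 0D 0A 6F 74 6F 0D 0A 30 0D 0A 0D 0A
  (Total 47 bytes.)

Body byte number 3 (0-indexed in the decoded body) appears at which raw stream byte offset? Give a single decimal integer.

Answer: 6

Derivation:
Chunk 1: stream[0..1]='7' size=0x7=7, data at stream[3..10]='w8p1qe4' -> body[0..7], body so far='w8p1qe4'
Chunk 2: stream[12..13]='7' size=0x7=7, data at stream[15..22]='q08axto' -> body[7..14], body so far='w8p1qe4q08axto'
Chunk 3: stream[24..25]='5' size=0x5=5, data at stream[27..32]='wxquy' -> body[14..19], body so far='w8p1qe4q08axtowxquy'
Chunk 4: stream[34..35]='3' size=0x3=3, data at stream[37..40]='oto' -> body[19..22], body so far='w8p1qe4q08axtowxquyoto'
Chunk 5: stream[42..43]='0' size=0 (terminator). Final body='w8p1qe4q08axtowxquyoto' (22 bytes)
Body byte 3 at stream offset 6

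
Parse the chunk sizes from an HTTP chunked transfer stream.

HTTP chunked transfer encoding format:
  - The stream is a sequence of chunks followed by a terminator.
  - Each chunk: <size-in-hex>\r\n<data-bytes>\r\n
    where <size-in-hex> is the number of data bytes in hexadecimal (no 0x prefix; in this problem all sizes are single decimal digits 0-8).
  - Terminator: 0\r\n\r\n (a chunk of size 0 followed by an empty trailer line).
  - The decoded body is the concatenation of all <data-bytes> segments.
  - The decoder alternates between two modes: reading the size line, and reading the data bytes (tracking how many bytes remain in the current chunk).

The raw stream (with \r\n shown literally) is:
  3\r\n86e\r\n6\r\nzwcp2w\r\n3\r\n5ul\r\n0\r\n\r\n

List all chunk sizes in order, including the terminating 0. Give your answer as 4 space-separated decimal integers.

Answer: 3 6 3 0

Derivation:
Chunk 1: stream[0..1]='3' size=0x3=3, data at stream[3..6]='86e' -> body[0..3], body so far='86e'
Chunk 2: stream[8..9]='6' size=0x6=6, data at stream[11..17]='zwcp2w' -> body[3..9], body so far='86ezwcp2w'
Chunk 3: stream[19..20]='3' size=0x3=3, data at stream[22..25]='5ul' -> body[9..12], body so far='86ezwcp2w5ul'
Chunk 4: stream[27..28]='0' size=0 (terminator). Final body='86ezwcp2w5ul' (12 bytes)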